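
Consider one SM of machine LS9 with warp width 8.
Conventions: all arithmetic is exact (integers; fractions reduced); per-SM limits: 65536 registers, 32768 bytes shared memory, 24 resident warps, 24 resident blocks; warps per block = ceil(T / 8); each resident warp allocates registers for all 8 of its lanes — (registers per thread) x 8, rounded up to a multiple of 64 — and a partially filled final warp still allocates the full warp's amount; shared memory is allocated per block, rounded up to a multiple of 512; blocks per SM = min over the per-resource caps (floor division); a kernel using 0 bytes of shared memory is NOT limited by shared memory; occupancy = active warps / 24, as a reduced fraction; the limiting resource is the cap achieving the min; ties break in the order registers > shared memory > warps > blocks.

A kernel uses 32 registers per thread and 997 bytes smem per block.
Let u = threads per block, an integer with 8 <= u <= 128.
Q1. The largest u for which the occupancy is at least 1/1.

Answer: u = 96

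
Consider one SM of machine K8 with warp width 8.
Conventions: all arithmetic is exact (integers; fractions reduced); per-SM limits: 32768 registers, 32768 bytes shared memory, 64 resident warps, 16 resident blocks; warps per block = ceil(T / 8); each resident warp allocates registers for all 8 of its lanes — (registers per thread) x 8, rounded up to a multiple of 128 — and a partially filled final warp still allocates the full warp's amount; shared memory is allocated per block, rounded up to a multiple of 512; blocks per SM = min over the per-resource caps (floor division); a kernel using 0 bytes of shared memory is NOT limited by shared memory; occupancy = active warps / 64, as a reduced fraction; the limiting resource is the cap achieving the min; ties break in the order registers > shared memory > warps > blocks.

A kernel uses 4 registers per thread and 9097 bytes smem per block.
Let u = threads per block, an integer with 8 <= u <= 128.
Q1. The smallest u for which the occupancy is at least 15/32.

Answer: u = 73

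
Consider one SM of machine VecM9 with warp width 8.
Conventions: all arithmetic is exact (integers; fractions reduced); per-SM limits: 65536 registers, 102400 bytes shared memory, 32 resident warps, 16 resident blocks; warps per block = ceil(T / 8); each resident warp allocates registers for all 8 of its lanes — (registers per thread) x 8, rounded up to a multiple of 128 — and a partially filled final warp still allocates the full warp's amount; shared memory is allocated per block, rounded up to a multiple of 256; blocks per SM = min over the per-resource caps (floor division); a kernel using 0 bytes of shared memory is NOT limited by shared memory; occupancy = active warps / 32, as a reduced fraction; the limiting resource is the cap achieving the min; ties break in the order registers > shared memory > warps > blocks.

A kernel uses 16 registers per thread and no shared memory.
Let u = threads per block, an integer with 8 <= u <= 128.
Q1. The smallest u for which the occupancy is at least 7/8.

Answer: u = 9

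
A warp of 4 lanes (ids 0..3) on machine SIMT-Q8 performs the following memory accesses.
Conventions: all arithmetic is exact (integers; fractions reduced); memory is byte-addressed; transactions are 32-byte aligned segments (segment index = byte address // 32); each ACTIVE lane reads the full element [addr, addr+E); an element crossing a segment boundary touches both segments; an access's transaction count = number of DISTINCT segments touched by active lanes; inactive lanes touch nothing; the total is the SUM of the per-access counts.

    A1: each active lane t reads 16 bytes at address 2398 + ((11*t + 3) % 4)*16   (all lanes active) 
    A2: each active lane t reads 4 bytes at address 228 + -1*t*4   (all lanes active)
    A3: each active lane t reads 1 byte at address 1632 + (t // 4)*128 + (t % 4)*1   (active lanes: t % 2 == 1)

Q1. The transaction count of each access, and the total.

A1: 3 transactions
A2: 2 transactions
A3: 1 transaction

Answer: 3,2,1; total 6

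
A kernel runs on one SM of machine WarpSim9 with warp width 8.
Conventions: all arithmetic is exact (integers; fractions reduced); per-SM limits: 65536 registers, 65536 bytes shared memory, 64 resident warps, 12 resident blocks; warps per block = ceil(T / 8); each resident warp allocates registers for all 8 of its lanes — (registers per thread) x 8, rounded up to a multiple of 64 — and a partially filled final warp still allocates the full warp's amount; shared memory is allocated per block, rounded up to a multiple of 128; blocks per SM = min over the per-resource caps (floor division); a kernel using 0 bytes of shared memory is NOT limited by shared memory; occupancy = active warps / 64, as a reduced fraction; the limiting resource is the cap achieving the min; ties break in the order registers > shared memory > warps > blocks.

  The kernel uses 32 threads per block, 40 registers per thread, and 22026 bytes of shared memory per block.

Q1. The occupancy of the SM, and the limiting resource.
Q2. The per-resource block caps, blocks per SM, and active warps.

Answer: occupancy 1/8, limited by shared memory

registers: 51 blocks
shared memory: 2 blocks
warps: 16 blocks
blocks: 12 blocks

Answer: 2 blocks, 8 active warps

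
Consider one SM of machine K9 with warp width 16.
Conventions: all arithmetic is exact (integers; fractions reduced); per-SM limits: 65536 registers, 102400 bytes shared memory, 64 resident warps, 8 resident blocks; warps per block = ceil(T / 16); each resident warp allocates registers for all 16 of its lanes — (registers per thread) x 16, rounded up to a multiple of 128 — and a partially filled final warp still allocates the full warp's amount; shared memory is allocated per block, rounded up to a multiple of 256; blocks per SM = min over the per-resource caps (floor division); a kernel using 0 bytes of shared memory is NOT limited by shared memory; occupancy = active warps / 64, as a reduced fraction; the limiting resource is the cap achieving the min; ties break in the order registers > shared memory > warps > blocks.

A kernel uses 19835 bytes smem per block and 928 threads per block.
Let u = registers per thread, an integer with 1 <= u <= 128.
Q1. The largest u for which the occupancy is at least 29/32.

Answer: u = 64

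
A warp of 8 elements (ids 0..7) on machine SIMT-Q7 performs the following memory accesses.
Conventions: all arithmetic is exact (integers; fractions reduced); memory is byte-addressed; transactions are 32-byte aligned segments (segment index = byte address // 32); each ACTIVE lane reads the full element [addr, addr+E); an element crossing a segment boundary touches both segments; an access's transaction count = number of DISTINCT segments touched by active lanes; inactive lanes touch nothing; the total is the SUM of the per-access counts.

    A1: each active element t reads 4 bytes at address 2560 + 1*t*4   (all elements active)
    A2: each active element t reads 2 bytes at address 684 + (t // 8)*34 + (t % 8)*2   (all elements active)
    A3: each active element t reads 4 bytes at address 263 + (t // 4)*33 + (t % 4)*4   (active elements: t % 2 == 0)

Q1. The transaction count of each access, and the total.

A1: 1 transaction
A2: 1 transaction
A3: 2 transactions

Answer: 1,1,2; total 4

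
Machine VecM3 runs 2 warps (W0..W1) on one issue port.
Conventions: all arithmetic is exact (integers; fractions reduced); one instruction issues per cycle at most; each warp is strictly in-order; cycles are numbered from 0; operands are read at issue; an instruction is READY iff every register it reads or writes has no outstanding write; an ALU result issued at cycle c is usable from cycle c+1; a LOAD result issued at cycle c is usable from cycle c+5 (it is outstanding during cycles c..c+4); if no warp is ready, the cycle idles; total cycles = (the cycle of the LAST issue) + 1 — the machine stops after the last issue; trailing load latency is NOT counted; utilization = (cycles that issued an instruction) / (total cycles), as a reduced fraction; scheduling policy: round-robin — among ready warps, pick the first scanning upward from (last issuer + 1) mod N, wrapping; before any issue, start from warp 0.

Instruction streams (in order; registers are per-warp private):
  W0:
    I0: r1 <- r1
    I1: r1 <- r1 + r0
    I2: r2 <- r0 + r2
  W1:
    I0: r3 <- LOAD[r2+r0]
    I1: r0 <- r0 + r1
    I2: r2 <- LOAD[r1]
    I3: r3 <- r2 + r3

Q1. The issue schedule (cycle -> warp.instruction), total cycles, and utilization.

cycle 0: W0.I0
cycle 1: W1.I0
cycle 2: W0.I1
cycle 3: W1.I1
cycle 4: W0.I2
cycle 5: W1.I2
cycle 6: idle
cycle 7: idle
cycle 8: idle
cycle 9: idle
cycle 10: W1.I3

Answer: 11 cycles, utilization 7/11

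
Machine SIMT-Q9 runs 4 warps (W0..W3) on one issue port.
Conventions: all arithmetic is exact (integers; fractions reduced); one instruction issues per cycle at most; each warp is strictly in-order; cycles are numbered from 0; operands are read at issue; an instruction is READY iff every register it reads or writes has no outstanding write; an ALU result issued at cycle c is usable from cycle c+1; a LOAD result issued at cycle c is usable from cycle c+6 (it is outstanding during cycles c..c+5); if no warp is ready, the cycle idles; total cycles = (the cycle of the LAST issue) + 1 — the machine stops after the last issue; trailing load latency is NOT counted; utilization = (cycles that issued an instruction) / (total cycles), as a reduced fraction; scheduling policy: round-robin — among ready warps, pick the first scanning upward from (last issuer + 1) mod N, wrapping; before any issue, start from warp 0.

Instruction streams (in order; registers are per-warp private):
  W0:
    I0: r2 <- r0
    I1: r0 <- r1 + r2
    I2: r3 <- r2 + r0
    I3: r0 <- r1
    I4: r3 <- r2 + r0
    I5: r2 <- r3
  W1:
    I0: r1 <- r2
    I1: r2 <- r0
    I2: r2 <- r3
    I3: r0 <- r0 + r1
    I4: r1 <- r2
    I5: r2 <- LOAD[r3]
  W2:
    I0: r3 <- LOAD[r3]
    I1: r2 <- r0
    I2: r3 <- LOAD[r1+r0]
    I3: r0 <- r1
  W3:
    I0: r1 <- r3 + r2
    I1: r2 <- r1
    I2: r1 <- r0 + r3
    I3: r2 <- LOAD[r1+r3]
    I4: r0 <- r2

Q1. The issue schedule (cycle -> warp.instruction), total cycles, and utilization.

cycle 0: W0.I0
cycle 1: W1.I0
cycle 2: W2.I0
cycle 3: W3.I0
cycle 4: W0.I1
cycle 5: W1.I1
cycle 6: W2.I1
cycle 7: W3.I1
cycle 8: W0.I2
cycle 9: W1.I2
cycle 10: W2.I2
cycle 11: W3.I2
cycle 12: W0.I3
cycle 13: W1.I3
cycle 14: W2.I3
cycle 15: W3.I3
cycle 16: W0.I4
cycle 17: W1.I4
cycle 18: W0.I5
cycle 19: W1.I5
cycle 20: idle
cycle 21: W3.I4

Answer: 22 cycles, utilization 21/22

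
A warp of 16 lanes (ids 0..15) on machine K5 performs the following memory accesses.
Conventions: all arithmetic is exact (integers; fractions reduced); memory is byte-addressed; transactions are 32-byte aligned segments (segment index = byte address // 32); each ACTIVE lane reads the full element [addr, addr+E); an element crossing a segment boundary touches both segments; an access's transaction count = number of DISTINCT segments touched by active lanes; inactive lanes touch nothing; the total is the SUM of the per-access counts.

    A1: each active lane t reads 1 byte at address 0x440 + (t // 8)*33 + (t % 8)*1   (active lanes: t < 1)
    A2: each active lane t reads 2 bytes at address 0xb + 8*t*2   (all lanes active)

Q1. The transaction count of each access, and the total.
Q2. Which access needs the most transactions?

A1: 1 transaction
A2: 8 transactions

Answer: 1,8; total 9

Answer: A2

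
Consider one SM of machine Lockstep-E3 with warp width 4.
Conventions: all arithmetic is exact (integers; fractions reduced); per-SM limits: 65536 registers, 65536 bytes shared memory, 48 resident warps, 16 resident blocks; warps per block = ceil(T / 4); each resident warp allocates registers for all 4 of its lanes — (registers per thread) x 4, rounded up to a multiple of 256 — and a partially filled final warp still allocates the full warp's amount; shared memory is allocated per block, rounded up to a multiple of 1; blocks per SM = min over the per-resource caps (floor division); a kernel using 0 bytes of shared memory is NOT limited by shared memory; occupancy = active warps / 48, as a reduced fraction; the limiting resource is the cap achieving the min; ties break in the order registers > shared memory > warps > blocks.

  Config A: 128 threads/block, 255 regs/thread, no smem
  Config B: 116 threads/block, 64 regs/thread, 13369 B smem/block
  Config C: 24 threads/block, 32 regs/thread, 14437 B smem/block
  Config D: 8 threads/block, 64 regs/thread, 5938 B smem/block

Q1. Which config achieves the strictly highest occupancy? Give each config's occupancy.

occupancies: A 2/3, B 29/48, C 1/2, D 11/24

Answer: A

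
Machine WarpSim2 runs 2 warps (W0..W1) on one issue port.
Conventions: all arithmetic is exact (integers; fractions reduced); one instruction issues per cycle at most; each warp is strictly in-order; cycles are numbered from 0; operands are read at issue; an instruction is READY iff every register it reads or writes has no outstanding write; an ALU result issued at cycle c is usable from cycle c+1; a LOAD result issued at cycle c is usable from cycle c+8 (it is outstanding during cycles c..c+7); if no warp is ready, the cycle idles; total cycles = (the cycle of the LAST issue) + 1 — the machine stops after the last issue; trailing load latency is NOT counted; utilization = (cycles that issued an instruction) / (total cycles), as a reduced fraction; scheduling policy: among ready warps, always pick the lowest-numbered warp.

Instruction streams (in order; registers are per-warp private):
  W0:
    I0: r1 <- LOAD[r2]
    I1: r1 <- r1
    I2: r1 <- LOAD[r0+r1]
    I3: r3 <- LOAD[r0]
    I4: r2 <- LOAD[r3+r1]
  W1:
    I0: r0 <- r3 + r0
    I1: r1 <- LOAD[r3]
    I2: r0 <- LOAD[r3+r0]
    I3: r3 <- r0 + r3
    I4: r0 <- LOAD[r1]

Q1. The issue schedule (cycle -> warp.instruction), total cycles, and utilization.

cycle 0: W0.I0
cycle 1: W1.I0
cycle 2: W1.I1
cycle 3: W1.I2
cycle 4: idle
cycle 5: idle
cycle 6: idle
cycle 7: idle
cycle 8: W0.I1
cycle 9: W0.I2
cycle 10: W0.I3
cycle 11: W1.I3
cycle 12: W1.I4
cycle 13: idle
cycle 14: idle
cycle 15: idle
cycle 16: idle
cycle 17: idle
cycle 18: W0.I4

Answer: 19 cycles, utilization 10/19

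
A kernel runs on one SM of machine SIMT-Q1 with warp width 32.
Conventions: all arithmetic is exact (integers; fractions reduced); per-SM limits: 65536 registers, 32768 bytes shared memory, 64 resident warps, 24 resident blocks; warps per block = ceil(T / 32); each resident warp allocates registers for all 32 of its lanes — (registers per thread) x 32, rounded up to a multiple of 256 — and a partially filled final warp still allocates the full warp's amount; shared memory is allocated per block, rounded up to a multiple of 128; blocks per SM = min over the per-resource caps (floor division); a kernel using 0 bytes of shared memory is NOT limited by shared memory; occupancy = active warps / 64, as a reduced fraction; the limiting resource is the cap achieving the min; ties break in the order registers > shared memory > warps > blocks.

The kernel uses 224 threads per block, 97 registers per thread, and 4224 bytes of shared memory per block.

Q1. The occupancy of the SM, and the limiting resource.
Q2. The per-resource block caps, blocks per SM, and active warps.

Answer: occupancy 7/32, limited by registers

registers: 2 blocks
shared memory: 7 blocks
warps: 9 blocks
blocks: 24 blocks

Answer: 2 blocks, 14 active warps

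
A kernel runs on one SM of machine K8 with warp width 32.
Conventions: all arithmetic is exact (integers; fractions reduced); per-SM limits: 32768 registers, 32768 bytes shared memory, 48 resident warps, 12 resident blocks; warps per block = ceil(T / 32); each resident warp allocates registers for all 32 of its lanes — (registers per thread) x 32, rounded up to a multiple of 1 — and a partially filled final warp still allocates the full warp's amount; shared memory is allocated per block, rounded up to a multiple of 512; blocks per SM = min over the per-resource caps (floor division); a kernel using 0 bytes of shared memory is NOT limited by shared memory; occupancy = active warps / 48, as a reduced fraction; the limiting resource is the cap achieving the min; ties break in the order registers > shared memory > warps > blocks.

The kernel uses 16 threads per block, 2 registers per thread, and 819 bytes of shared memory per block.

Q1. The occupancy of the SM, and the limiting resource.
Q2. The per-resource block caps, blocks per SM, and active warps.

Answer: occupancy 1/4, limited by blocks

registers: 512 blocks
shared memory: 32 blocks
warps: 48 blocks
blocks: 12 blocks

Answer: 12 blocks, 12 active warps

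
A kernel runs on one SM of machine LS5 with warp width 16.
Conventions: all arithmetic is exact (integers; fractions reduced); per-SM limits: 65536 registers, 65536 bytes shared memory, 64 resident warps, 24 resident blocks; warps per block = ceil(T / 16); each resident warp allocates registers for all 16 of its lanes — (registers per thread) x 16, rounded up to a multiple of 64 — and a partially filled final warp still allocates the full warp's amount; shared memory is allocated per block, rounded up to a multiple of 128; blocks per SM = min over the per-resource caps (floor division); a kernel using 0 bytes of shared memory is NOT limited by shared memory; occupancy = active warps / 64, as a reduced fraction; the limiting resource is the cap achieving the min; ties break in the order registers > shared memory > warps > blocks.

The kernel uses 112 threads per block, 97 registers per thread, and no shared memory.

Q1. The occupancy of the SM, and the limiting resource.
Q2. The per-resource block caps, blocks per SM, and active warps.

Answer: occupancy 35/64, limited by registers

registers: 5 blocks
shared memory: no limit (kernel uses none)
warps: 9 blocks
blocks: 24 blocks

Answer: 5 blocks, 35 active warps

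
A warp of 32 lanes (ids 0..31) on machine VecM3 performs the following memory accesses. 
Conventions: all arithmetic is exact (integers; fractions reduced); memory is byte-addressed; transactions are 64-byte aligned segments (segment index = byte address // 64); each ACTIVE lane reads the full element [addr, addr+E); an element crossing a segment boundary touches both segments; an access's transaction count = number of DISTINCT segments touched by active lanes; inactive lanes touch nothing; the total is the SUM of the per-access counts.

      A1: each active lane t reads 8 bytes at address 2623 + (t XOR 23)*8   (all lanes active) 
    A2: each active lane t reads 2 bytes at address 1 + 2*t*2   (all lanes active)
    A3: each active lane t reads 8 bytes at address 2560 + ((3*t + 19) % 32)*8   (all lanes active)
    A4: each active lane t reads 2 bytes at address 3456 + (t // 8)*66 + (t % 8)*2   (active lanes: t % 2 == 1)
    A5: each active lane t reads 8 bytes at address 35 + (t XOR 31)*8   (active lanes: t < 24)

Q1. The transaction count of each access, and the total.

A1: 5 transactions
A2: 2 transactions
A3: 4 transactions
A4: 4 transactions
A5: 4 transactions

Answer: 5,2,4,4,4; total 19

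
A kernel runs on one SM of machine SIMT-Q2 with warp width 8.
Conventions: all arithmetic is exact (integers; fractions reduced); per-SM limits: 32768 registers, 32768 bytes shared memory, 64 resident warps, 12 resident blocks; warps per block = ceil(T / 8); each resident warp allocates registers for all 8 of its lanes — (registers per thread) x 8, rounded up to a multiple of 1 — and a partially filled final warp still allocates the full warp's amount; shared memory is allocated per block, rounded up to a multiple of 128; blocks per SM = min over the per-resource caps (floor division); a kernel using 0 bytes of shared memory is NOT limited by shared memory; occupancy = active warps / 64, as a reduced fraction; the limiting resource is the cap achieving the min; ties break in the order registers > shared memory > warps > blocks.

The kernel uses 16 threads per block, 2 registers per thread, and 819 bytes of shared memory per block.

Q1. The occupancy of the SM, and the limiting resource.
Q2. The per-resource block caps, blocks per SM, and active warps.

Answer: occupancy 3/8, limited by blocks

registers: 1024 blocks
shared memory: 36 blocks
warps: 32 blocks
blocks: 12 blocks

Answer: 12 blocks, 24 active warps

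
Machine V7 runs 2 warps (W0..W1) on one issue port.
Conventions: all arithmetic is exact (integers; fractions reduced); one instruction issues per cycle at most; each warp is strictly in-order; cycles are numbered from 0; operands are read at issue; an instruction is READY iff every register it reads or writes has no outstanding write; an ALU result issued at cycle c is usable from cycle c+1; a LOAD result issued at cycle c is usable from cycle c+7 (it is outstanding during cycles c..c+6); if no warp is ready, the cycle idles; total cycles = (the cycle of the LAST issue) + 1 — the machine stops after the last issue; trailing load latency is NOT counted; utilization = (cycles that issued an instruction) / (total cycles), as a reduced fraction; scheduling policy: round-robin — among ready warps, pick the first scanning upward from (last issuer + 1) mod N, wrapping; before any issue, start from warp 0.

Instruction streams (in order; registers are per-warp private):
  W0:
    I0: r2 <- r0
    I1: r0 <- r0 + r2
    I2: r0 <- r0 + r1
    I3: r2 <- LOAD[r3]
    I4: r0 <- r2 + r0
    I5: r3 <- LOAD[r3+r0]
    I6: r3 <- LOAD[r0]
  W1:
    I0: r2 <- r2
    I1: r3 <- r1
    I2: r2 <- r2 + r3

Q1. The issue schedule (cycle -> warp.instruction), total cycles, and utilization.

cycle 0: W0.I0
cycle 1: W1.I0
cycle 2: W0.I1
cycle 3: W1.I1
cycle 4: W0.I2
cycle 5: W1.I2
cycle 6: W0.I3
cycle 7: idle
cycle 8: idle
cycle 9: idle
cycle 10: idle
cycle 11: idle
cycle 12: idle
cycle 13: W0.I4
cycle 14: W0.I5
cycle 15: idle
cycle 16: idle
cycle 17: idle
cycle 18: idle
cycle 19: idle
cycle 20: idle
cycle 21: W0.I6

Answer: 22 cycles, utilization 5/11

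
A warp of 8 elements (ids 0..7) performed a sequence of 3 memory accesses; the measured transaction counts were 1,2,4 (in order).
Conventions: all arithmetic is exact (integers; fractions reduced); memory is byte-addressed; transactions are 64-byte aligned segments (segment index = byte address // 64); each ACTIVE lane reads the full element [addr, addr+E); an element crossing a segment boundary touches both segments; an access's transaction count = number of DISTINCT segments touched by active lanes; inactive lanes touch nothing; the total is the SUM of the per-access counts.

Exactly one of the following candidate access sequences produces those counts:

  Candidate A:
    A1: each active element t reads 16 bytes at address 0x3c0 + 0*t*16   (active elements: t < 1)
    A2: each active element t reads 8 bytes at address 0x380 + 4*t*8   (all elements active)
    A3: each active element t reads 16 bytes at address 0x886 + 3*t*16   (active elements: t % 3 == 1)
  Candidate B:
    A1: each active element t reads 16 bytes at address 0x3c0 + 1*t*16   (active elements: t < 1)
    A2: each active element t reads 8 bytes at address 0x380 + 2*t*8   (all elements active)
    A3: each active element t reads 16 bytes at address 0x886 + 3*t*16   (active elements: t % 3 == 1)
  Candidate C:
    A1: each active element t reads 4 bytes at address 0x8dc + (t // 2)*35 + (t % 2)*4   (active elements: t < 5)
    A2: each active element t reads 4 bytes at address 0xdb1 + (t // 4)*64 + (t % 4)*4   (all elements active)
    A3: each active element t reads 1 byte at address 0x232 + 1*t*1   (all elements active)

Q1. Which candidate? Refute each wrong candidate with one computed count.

A: A2 gives 4 transactions, not 2
C: A1 gives 2 transactions, not 1
B: all counts match (1,2,4)

Answer: B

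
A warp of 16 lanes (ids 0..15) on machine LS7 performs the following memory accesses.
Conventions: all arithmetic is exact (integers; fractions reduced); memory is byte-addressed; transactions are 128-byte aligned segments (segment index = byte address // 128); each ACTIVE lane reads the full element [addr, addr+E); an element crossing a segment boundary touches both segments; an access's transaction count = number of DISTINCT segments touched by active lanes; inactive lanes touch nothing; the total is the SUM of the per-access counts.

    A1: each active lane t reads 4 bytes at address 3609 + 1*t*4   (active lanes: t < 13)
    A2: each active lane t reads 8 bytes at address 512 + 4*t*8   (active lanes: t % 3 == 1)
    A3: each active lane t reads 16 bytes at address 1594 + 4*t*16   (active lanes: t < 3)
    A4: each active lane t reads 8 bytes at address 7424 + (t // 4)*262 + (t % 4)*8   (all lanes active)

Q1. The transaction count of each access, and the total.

A1: 1 transaction
A2: 4 transactions
A3: 2 transactions
A4: 4 transactions

Answer: 1,4,2,4; total 11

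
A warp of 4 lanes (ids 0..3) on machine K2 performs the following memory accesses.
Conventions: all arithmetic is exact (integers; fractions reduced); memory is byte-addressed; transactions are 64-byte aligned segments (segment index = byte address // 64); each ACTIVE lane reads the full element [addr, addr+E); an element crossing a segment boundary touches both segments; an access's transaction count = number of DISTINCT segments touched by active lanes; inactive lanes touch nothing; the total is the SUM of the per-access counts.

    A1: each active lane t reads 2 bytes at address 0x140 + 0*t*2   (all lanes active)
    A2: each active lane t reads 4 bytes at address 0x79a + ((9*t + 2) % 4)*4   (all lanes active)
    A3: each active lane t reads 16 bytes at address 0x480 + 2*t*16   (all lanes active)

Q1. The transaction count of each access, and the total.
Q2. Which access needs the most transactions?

A1: 1 transaction
A2: 1 transaction
A3: 2 transactions

Answer: 1,1,2; total 4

Answer: A3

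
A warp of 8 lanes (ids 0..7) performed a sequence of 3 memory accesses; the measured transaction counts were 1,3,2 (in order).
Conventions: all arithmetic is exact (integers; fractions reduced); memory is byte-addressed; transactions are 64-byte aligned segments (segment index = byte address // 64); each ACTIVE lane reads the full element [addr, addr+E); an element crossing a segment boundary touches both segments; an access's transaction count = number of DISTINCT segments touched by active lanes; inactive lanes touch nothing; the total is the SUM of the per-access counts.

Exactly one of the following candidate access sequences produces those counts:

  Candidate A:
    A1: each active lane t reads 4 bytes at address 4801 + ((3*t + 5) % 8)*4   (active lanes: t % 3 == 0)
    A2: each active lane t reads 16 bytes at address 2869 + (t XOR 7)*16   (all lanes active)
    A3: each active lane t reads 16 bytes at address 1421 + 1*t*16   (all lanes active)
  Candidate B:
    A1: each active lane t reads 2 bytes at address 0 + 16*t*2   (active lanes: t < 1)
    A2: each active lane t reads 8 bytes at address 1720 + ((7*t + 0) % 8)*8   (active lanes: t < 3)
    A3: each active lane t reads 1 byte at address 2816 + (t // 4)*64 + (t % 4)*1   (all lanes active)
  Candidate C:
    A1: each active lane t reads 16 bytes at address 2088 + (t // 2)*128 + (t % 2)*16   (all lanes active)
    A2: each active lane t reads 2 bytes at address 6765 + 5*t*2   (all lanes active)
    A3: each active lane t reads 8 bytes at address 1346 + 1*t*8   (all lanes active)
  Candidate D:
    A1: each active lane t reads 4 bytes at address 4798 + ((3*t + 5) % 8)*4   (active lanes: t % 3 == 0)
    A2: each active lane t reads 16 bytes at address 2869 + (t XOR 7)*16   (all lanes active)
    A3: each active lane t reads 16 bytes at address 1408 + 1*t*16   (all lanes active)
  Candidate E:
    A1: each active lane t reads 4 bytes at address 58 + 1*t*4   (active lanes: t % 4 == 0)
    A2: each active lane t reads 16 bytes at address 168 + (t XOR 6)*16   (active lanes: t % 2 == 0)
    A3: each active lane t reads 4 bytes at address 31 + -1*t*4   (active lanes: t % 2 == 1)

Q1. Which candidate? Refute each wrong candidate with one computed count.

A: A3 gives 3 transactions, not 2
B: A2 gives 2 transactions, not 3
C: A1 gives 8 transactions, not 1
E: A1 gives 2 transactions, not 1
D: all counts match (1,3,2)

Answer: D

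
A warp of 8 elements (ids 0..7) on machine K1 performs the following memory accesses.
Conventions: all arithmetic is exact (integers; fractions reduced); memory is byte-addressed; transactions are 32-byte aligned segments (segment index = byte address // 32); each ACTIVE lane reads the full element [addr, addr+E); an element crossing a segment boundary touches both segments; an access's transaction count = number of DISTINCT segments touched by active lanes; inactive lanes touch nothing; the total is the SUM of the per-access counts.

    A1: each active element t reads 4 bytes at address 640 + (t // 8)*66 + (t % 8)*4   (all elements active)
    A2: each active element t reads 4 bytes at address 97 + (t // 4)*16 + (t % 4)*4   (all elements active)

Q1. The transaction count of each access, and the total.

A1: 1 transaction
A2: 2 transactions

Answer: 1,2; total 3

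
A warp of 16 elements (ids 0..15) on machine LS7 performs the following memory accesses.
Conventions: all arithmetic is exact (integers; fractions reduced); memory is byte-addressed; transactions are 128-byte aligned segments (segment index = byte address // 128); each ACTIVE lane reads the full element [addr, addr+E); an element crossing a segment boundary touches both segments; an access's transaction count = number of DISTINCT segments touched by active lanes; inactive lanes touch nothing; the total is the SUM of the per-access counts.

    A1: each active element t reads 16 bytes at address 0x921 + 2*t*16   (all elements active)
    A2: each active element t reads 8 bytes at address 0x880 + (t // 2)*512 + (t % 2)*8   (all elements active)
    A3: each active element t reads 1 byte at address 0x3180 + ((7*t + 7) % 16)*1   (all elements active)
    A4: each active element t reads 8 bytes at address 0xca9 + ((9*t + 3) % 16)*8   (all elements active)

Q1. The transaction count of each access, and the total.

A1: 5 transactions
A2: 8 transactions
A3: 1 transaction
A4: 2 transactions

Answer: 5,8,1,2; total 16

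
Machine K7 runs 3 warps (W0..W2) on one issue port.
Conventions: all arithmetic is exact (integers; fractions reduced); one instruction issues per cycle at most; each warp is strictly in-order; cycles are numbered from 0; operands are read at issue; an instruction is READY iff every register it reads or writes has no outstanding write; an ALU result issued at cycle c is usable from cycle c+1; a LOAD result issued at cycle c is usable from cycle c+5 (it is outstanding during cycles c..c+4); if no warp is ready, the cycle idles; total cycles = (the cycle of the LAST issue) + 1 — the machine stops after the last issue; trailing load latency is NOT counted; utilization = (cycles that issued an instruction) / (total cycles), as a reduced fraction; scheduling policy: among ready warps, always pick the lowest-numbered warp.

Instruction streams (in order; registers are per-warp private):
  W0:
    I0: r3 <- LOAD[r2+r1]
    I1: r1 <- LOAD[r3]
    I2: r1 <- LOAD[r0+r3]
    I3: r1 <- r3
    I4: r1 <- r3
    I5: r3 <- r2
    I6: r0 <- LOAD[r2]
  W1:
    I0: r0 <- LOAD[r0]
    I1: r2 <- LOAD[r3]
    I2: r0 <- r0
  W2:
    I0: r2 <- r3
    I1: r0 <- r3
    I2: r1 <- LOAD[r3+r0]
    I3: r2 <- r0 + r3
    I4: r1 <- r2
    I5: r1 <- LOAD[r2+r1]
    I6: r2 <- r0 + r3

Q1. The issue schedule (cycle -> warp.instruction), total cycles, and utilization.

cycle 0: W0.I0
cycle 1: W1.I0
cycle 2: W1.I1
cycle 3: W2.I0
cycle 4: W2.I1
cycle 5: W0.I1
cycle 6: W1.I2
cycle 7: W2.I2
cycle 8: W2.I3
cycle 9: idle
cycle 10: W0.I2
cycle 11: idle
cycle 12: W2.I4
cycle 13: W2.I5
cycle 14: W2.I6
cycle 15: W0.I3
cycle 16: W0.I4
cycle 17: W0.I5
cycle 18: W0.I6

Answer: 19 cycles, utilization 17/19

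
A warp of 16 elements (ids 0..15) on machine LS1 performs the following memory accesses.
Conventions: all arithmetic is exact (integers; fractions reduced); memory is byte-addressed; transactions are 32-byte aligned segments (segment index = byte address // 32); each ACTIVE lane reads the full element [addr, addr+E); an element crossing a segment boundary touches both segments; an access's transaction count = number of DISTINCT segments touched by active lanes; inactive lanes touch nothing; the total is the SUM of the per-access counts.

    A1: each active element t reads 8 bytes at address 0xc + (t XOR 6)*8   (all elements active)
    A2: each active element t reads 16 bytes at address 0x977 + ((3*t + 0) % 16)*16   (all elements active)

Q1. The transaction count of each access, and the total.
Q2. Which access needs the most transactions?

A1: 5 transactions
A2: 9 transactions

Answer: 5,9; total 14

Answer: A2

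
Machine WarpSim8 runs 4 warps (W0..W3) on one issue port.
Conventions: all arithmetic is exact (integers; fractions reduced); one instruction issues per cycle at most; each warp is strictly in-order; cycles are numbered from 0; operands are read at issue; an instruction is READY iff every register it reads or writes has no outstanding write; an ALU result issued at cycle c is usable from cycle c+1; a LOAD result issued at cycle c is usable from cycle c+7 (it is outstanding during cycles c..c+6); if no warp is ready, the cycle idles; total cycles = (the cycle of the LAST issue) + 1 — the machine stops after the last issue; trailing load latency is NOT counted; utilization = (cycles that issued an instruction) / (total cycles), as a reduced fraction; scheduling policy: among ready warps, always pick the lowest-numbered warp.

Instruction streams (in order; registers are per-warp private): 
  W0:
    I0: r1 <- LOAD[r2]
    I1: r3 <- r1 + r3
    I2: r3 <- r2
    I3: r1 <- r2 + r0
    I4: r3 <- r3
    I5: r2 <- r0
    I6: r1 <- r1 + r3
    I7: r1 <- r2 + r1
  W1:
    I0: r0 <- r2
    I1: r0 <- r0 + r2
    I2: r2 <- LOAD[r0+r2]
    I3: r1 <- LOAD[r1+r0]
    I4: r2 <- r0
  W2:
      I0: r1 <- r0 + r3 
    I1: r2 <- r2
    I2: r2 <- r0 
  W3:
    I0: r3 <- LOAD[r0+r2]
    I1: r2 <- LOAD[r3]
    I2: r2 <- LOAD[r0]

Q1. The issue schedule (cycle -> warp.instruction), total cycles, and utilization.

cycle 0: W0.I0
cycle 1: W1.I0
cycle 2: W1.I1
cycle 3: W1.I2
cycle 4: W1.I3
cycle 5: W2.I0
cycle 6: W2.I1
cycle 7: W0.I1
cycle 8: W0.I2
cycle 9: W0.I3
cycle 10: W0.I4
cycle 11: W0.I5
cycle 12: W0.I6
cycle 13: W0.I7
cycle 14: W1.I4
cycle 15: W2.I2
cycle 16: W3.I0
cycle 17: idle
cycle 18: idle
cycle 19: idle
cycle 20: idle
cycle 21: idle
cycle 22: idle
cycle 23: W3.I1
cycle 24: idle
cycle 25: idle
cycle 26: idle
cycle 27: idle
cycle 28: idle
cycle 29: idle
cycle 30: W3.I2

Answer: 31 cycles, utilization 19/31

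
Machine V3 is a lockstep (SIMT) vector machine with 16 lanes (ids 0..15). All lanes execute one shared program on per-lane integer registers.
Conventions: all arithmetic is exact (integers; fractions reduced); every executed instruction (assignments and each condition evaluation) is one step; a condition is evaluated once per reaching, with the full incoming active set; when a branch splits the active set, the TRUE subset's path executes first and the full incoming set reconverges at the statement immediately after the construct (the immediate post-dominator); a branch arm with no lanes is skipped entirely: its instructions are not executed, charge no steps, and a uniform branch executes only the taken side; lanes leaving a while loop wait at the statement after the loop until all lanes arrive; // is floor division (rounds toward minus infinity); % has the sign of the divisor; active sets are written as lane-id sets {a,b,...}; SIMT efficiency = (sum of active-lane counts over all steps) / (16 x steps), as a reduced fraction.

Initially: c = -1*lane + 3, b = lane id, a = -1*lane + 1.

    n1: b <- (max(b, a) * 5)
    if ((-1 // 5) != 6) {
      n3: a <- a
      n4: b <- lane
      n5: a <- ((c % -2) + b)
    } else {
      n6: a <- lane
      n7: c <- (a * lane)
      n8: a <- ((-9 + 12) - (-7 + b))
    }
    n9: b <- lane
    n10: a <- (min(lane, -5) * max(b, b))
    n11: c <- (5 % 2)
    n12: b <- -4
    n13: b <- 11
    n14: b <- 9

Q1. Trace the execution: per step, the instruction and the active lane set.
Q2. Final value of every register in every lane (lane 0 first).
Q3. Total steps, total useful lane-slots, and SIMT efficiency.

step 0: b <- (max(b, a) * 5)         {0,1,2,3,4,5,6,7,8,9,10,11,12,13,14,15}
step 1: eval ((-1 // 5) != 6)        {0,1,2,3,4,5,6,7,8,9,10,11,12,13,14,15}
step 2: a <- a                       {0,1,2,3,4,5,6,7,8,9,10,11,12,13,14,15}
step 3: b <- lane                    {0,1,2,3,4,5,6,7,8,9,10,11,12,13,14,15}
step 4: a <- ((c % -2) + b)          {0,1,2,3,4,5,6,7,8,9,10,11,12,13,14,15}
step 5: b <- lane                    {0,1,2,3,4,5,6,7,8,9,10,11,12,13,14,15}
step 6: a <- (min(lane, -5) * max(b, b)) {0,1,2,3,4,5,6,7,8,9,10,11,12,13,14,15}
step 7: c <- (5 % 2)                 {0,1,2,3,4,5,6,7,8,9,10,11,12,13,14,15}
step 8: b <- -4                      {0,1,2,3,4,5,6,7,8,9,10,11,12,13,14,15}
step 9: b <- 11                      {0,1,2,3,4,5,6,7,8,9,10,11,12,13,14,15}
step 10: b <- 9                       {0,1,2,3,4,5,6,7,8,9,10,11,12,13,14,15}

Answer: 11 steps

c: 1,1,1,1,1,1,1,1,1,1,1,1,1,1,1,1
b: 9,9,9,9,9,9,9,9,9,9,9,9,9,9,9,9
a: 0,-5,-10,-15,-20,-25,-30,-35,-40,-45,-50,-55,-60,-65,-70,-75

steps = 11; useful = 176; efficiency = 176/176 = 1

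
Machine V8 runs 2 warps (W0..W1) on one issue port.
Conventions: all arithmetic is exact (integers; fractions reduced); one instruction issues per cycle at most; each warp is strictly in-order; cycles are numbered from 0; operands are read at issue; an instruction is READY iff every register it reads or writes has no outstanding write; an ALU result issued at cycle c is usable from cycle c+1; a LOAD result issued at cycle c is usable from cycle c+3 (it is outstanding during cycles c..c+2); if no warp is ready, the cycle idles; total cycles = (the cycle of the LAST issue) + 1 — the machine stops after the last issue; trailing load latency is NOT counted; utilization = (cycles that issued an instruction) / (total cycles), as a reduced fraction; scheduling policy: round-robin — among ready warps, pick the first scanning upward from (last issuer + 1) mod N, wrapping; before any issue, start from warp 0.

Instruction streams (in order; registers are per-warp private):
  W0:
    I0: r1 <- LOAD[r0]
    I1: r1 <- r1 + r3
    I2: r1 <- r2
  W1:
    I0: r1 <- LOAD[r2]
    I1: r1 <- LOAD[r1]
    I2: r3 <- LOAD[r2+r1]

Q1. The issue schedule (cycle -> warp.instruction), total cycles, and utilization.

cycle 0: W0.I0
cycle 1: W1.I0
cycle 2: idle
cycle 3: W0.I1
cycle 4: W1.I1
cycle 5: W0.I2
cycle 6: idle
cycle 7: W1.I2

Answer: 8 cycles, utilization 3/4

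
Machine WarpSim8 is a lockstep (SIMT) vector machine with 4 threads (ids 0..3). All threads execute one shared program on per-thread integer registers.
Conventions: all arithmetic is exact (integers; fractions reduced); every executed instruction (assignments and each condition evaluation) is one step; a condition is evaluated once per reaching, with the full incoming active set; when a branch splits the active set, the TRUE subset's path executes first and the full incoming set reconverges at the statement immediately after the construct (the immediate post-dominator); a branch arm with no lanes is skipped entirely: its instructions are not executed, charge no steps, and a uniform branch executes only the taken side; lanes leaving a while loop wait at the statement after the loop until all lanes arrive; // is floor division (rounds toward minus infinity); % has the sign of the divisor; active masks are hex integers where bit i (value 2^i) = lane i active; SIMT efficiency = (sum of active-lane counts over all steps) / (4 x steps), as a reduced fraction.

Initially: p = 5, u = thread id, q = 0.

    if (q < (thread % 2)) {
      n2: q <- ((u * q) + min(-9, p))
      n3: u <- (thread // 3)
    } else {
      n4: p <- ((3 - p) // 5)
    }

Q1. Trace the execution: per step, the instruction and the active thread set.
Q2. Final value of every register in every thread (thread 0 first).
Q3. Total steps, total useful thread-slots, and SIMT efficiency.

step 0: eval (q < (thread % 2))      0xf
step 1: q <- ((u * q) + min(-9, p))  0xa
step 2: u <- (thread // 3)           0xa
step 3: p <- ((3 - p) // 5)          0x5

Answer: 4 steps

p: -1,5,-1,5
u: 0,0,2,1
q: 0,-9,0,-9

steps = 4; useful = 10; efficiency = 10/16 = 5/8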